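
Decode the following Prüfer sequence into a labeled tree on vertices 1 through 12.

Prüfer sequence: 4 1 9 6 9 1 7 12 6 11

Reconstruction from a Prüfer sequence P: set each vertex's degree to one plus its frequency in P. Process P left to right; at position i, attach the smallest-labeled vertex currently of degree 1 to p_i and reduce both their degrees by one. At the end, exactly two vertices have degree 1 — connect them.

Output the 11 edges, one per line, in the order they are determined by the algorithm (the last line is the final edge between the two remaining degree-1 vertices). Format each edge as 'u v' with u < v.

Answer: 2 4
1 3
4 9
5 6
8 9
1 9
1 7
7 12
6 10
6 11
11 12

Derivation:
Initial degrees: {1:3, 2:1, 3:1, 4:2, 5:1, 6:3, 7:2, 8:1, 9:3, 10:1, 11:2, 12:2}
Step 1: smallest deg-1 vertex = 2, p_1 = 4. Add edge {2,4}. Now deg[2]=0, deg[4]=1.
Step 2: smallest deg-1 vertex = 3, p_2 = 1. Add edge {1,3}. Now deg[3]=0, deg[1]=2.
Step 3: smallest deg-1 vertex = 4, p_3 = 9. Add edge {4,9}. Now deg[4]=0, deg[9]=2.
Step 4: smallest deg-1 vertex = 5, p_4 = 6. Add edge {5,6}. Now deg[5]=0, deg[6]=2.
Step 5: smallest deg-1 vertex = 8, p_5 = 9. Add edge {8,9}. Now deg[8]=0, deg[9]=1.
Step 6: smallest deg-1 vertex = 9, p_6 = 1. Add edge {1,9}. Now deg[9]=0, deg[1]=1.
Step 7: smallest deg-1 vertex = 1, p_7 = 7. Add edge {1,7}. Now deg[1]=0, deg[7]=1.
Step 8: smallest deg-1 vertex = 7, p_8 = 12. Add edge {7,12}. Now deg[7]=0, deg[12]=1.
Step 9: smallest deg-1 vertex = 10, p_9 = 6. Add edge {6,10}. Now deg[10]=0, deg[6]=1.
Step 10: smallest deg-1 vertex = 6, p_10 = 11. Add edge {6,11}. Now deg[6]=0, deg[11]=1.
Final: two remaining deg-1 vertices are 11, 12. Add edge {11,12}.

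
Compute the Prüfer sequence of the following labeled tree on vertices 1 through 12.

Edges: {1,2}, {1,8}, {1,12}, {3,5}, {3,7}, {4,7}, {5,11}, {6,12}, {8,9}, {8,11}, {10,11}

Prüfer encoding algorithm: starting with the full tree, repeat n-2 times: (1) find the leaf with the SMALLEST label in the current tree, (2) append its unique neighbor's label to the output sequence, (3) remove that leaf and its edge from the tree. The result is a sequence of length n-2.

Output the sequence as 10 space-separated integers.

Step 1: leaves = {2,4,6,9,10}. Remove smallest leaf 2, emit neighbor 1.
Step 2: leaves = {4,6,9,10}. Remove smallest leaf 4, emit neighbor 7.
Step 3: leaves = {6,7,9,10}. Remove smallest leaf 6, emit neighbor 12.
Step 4: leaves = {7,9,10,12}. Remove smallest leaf 7, emit neighbor 3.
Step 5: leaves = {3,9,10,12}. Remove smallest leaf 3, emit neighbor 5.
Step 6: leaves = {5,9,10,12}. Remove smallest leaf 5, emit neighbor 11.
Step 7: leaves = {9,10,12}. Remove smallest leaf 9, emit neighbor 8.
Step 8: leaves = {10,12}. Remove smallest leaf 10, emit neighbor 11.
Step 9: leaves = {11,12}. Remove smallest leaf 11, emit neighbor 8.
Step 10: leaves = {8,12}. Remove smallest leaf 8, emit neighbor 1.
Done: 2 vertices remain (1, 12). Sequence = [1 7 12 3 5 11 8 11 8 1]

Answer: 1 7 12 3 5 11 8 11 8 1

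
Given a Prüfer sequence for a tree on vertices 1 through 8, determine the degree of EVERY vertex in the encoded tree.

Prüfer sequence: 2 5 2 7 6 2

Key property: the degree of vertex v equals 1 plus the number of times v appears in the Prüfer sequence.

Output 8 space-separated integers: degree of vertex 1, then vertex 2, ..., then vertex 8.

Answer: 1 4 1 1 2 2 2 1

Derivation:
p_1 = 2: count[2] becomes 1
p_2 = 5: count[5] becomes 1
p_3 = 2: count[2] becomes 2
p_4 = 7: count[7] becomes 1
p_5 = 6: count[6] becomes 1
p_6 = 2: count[2] becomes 3
Degrees (1 + count): deg[1]=1+0=1, deg[2]=1+3=4, deg[3]=1+0=1, deg[4]=1+0=1, deg[5]=1+1=2, deg[6]=1+1=2, deg[7]=1+1=2, deg[8]=1+0=1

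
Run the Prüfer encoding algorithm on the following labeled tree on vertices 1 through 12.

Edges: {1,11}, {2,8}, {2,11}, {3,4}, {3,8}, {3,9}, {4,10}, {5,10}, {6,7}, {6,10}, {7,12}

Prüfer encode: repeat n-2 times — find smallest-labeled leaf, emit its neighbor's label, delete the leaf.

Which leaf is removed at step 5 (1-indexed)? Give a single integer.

Answer: 2

Derivation:
Step 1: current leaves = {1,5,9,12}. Remove leaf 1 (neighbor: 11).
Step 2: current leaves = {5,9,11,12}. Remove leaf 5 (neighbor: 10).
Step 3: current leaves = {9,11,12}. Remove leaf 9 (neighbor: 3).
Step 4: current leaves = {11,12}. Remove leaf 11 (neighbor: 2).
Step 5: current leaves = {2,12}. Remove leaf 2 (neighbor: 8).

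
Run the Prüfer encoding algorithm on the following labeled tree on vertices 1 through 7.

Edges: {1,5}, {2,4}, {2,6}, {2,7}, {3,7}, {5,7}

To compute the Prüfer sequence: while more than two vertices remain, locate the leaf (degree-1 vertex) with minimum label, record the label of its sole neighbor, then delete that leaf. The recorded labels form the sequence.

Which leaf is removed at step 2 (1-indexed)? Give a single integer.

Step 1: current leaves = {1,3,4,6}. Remove leaf 1 (neighbor: 5).
Step 2: current leaves = {3,4,5,6}. Remove leaf 3 (neighbor: 7).

Answer: 3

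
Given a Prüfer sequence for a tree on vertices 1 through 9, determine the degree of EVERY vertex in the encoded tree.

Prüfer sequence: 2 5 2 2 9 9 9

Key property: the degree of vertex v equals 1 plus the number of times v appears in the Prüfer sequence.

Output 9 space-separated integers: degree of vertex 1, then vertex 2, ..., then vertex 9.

Answer: 1 4 1 1 2 1 1 1 4

Derivation:
p_1 = 2: count[2] becomes 1
p_2 = 5: count[5] becomes 1
p_3 = 2: count[2] becomes 2
p_4 = 2: count[2] becomes 3
p_5 = 9: count[9] becomes 1
p_6 = 9: count[9] becomes 2
p_7 = 9: count[9] becomes 3
Degrees (1 + count): deg[1]=1+0=1, deg[2]=1+3=4, deg[3]=1+0=1, deg[4]=1+0=1, deg[5]=1+1=2, deg[6]=1+0=1, deg[7]=1+0=1, deg[8]=1+0=1, deg[9]=1+3=4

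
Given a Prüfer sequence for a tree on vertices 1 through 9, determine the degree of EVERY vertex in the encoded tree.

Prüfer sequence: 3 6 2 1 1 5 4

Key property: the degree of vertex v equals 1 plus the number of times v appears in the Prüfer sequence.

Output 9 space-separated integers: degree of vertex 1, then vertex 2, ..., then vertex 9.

p_1 = 3: count[3] becomes 1
p_2 = 6: count[6] becomes 1
p_3 = 2: count[2] becomes 1
p_4 = 1: count[1] becomes 1
p_5 = 1: count[1] becomes 2
p_6 = 5: count[5] becomes 1
p_7 = 4: count[4] becomes 1
Degrees (1 + count): deg[1]=1+2=3, deg[2]=1+1=2, deg[3]=1+1=2, deg[4]=1+1=2, deg[5]=1+1=2, deg[6]=1+1=2, deg[7]=1+0=1, deg[8]=1+0=1, deg[9]=1+0=1

Answer: 3 2 2 2 2 2 1 1 1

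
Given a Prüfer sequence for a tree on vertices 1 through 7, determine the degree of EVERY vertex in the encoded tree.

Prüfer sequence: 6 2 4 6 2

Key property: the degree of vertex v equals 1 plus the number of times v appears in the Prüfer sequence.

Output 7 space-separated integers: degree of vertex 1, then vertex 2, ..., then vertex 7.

Answer: 1 3 1 2 1 3 1

Derivation:
p_1 = 6: count[6] becomes 1
p_2 = 2: count[2] becomes 1
p_3 = 4: count[4] becomes 1
p_4 = 6: count[6] becomes 2
p_5 = 2: count[2] becomes 2
Degrees (1 + count): deg[1]=1+0=1, deg[2]=1+2=3, deg[3]=1+0=1, deg[4]=1+1=2, deg[5]=1+0=1, deg[6]=1+2=3, deg[7]=1+0=1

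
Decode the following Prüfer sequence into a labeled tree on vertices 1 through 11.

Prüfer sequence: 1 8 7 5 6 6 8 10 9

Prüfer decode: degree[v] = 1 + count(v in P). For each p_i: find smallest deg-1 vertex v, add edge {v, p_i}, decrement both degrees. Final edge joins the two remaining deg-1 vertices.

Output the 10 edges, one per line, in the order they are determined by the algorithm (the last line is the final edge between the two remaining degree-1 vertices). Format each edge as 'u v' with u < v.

Initial degrees: {1:2, 2:1, 3:1, 4:1, 5:2, 6:3, 7:2, 8:3, 9:2, 10:2, 11:1}
Step 1: smallest deg-1 vertex = 2, p_1 = 1. Add edge {1,2}. Now deg[2]=0, deg[1]=1.
Step 2: smallest deg-1 vertex = 1, p_2 = 8. Add edge {1,8}. Now deg[1]=0, deg[8]=2.
Step 3: smallest deg-1 vertex = 3, p_3 = 7. Add edge {3,7}. Now deg[3]=0, deg[7]=1.
Step 4: smallest deg-1 vertex = 4, p_4 = 5. Add edge {4,5}. Now deg[4]=0, deg[5]=1.
Step 5: smallest deg-1 vertex = 5, p_5 = 6. Add edge {5,6}. Now deg[5]=0, deg[6]=2.
Step 6: smallest deg-1 vertex = 7, p_6 = 6. Add edge {6,7}. Now deg[7]=0, deg[6]=1.
Step 7: smallest deg-1 vertex = 6, p_7 = 8. Add edge {6,8}. Now deg[6]=0, deg[8]=1.
Step 8: smallest deg-1 vertex = 8, p_8 = 10. Add edge {8,10}. Now deg[8]=0, deg[10]=1.
Step 9: smallest deg-1 vertex = 10, p_9 = 9. Add edge {9,10}. Now deg[10]=0, deg[9]=1.
Final: two remaining deg-1 vertices are 9, 11. Add edge {9,11}.

Answer: 1 2
1 8
3 7
4 5
5 6
6 7
6 8
8 10
9 10
9 11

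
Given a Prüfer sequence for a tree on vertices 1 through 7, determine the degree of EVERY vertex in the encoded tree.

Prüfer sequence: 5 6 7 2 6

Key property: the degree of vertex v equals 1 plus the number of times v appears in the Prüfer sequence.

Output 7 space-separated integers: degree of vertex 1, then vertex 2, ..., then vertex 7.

p_1 = 5: count[5] becomes 1
p_2 = 6: count[6] becomes 1
p_3 = 7: count[7] becomes 1
p_4 = 2: count[2] becomes 1
p_5 = 6: count[6] becomes 2
Degrees (1 + count): deg[1]=1+0=1, deg[2]=1+1=2, deg[3]=1+0=1, deg[4]=1+0=1, deg[5]=1+1=2, deg[6]=1+2=3, deg[7]=1+1=2

Answer: 1 2 1 1 2 3 2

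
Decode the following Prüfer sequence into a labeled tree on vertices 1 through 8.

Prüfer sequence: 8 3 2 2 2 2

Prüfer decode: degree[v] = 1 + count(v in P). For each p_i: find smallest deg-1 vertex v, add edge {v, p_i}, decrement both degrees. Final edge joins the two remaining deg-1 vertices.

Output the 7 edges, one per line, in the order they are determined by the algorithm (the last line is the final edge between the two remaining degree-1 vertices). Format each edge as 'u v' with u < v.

Answer: 1 8
3 4
2 3
2 5
2 6
2 7
2 8

Derivation:
Initial degrees: {1:1, 2:5, 3:2, 4:1, 5:1, 6:1, 7:1, 8:2}
Step 1: smallest deg-1 vertex = 1, p_1 = 8. Add edge {1,8}. Now deg[1]=0, deg[8]=1.
Step 2: smallest deg-1 vertex = 4, p_2 = 3. Add edge {3,4}. Now deg[4]=0, deg[3]=1.
Step 3: smallest deg-1 vertex = 3, p_3 = 2. Add edge {2,3}. Now deg[3]=0, deg[2]=4.
Step 4: smallest deg-1 vertex = 5, p_4 = 2. Add edge {2,5}. Now deg[5]=0, deg[2]=3.
Step 5: smallest deg-1 vertex = 6, p_5 = 2. Add edge {2,6}. Now deg[6]=0, deg[2]=2.
Step 6: smallest deg-1 vertex = 7, p_6 = 2. Add edge {2,7}. Now deg[7]=0, deg[2]=1.
Final: two remaining deg-1 vertices are 2, 8. Add edge {2,8}.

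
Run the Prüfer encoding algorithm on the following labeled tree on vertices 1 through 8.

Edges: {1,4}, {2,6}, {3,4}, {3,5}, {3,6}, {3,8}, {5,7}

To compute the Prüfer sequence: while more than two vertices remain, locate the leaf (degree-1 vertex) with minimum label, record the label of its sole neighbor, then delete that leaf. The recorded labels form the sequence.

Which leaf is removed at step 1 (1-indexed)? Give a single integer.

Step 1: current leaves = {1,2,7,8}. Remove leaf 1 (neighbor: 4).

Answer: 1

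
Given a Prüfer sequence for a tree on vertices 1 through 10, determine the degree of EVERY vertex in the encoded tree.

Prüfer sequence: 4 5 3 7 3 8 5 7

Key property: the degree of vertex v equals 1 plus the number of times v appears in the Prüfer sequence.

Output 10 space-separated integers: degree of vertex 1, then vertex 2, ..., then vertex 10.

p_1 = 4: count[4] becomes 1
p_2 = 5: count[5] becomes 1
p_3 = 3: count[3] becomes 1
p_4 = 7: count[7] becomes 1
p_5 = 3: count[3] becomes 2
p_6 = 8: count[8] becomes 1
p_7 = 5: count[5] becomes 2
p_8 = 7: count[7] becomes 2
Degrees (1 + count): deg[1]=1+0=1, deg[2]=1+0=1, deg[3]=1+2=3, deg[4]=1+1=2, deg[5]=1+2=3, deg[6]=1+0=1, deg[7]=1+2=3, deg[8]=1+1=2, deg[9]=1+0=1, deg[10]=1+0=1

Answer: 1 1 3 2 3 1 3 2 1 1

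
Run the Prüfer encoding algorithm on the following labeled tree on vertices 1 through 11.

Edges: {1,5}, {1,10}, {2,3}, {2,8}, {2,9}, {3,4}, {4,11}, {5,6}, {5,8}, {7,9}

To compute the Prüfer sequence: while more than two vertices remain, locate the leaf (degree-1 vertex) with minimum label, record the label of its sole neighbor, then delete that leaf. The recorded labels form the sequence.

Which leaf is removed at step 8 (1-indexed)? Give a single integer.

Answer: 2

Derivation:
Step 1: current leaves = {6,7,10,11}. Remove leaf 6 (neighbor: 5).
Step 2: current leaves = {7,10,11}. Remove leaf 7 (neighbor: 9).
Step 3: current leaves = {9,10,11}. Remove leaf 9 (neighbor: 2).
Step 4: current leaves = {10,11}. Remove leaf 10 (neighbor: 1).
Step 5: current leaves = {1,11}. Remove leaf 1 (neighbor: 5).
Step 6: current leaves = {5,11}. Remove leaf 5 (neighbor: 8).
Step 7: current leaves = {8,11}. Remove leaf 8 (neighbor: 2).
Step 8: current leaves = {2,11}. Remove leaf 2 (neighbor: 3).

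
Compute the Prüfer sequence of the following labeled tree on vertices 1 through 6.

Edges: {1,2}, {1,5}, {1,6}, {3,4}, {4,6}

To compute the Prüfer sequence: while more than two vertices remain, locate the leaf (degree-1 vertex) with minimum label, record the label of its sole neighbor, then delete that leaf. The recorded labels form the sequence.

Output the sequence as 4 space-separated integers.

Step 1: leaves = {2,3,5}. Remove smallest leaf 2, emit neighbor 1.
Step 2: leaves = {3,5}. Remove smallest leaf 3, emit neighbor 4.
Step 3: leaves = {4,5}. Remove smallest leaf 4, emit neighbor 6.
Step 4: leaves = {5,6}. Remove smallest leaf 5, emit neighbor 1.
Done: 2 vertices remain (1, 6). Sequence = [1 4 6 1]

Answer: 1 4 6 1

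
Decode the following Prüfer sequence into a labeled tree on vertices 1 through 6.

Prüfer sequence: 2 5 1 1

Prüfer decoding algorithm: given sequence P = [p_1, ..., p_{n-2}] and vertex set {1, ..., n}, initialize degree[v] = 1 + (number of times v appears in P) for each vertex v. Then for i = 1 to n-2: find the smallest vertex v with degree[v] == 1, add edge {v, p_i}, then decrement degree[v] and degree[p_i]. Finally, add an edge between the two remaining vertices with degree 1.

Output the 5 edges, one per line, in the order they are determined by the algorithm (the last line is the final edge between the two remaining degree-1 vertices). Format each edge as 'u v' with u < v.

Answer: 2 3
2 5
1 4
1 5
1 6

Derivation:
Initial degrees: {1:3, 2:2, 3:1, 4:1, 5:2, 6:1}
Step 1: smallest deg-1 vertex = 3, p_1 = 2. Add edge {2,3}. Now deg[3]=0, deg[2]=1.
Step 2: smallest deg-1 vertex = 2, p_2 = 5. Add edge {2,5}. Now deg[2]=0, deg[5]=1.
Step 3: smallest deg-1 vertex = 4, p_3 = 1. Add edge {1,4}. Now deg[4]=0, deg[1]=2.
Step 4: smallest deg-1 vertex = 5, p_4 = 1. Add edge {1,5}. Now deg[5]=0, deg[1]=1.
Final: two remaining deg-1 vertices are 1, 6. Add edge {1,6}.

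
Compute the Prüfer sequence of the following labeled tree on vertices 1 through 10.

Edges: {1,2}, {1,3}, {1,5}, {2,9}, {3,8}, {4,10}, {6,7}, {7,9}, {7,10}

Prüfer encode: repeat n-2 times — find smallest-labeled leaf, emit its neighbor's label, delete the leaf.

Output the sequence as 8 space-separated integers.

Step 1: leaves = {4,5,6,8}. Remove smallest leaf 4, emit neighbor 10.
Step 2: leaves = {5,6,8,10}. Remove smallest leaf 5, emit neighbor 1.
Step 3: leaves = {6,8,10}. Remove smallest leaf 6, emit neighbor 7.
Step 4: leaves = {8,10}. Remove smallest leaf 8, emit neighbor 3.
Step 5: leaves = {3,10}. Remove smallest leaf 3, emit neighbor 1.
Step 6: leaves = {1,10}. Remove smallest leaf 1, emit neighbor 2.
Step 7: leaves = {2,10}. Remove smallest leaf 2, emit neighbor 9.
Step 8: leaves = {9,10}. Remove smallest leaf 9, emit neighbor 7.
Done: 2 vertices remain (7, 10). Sequence = [10 1 7 3 1 2 9 7]

Answer: 10 1 7 3 1 2 9 7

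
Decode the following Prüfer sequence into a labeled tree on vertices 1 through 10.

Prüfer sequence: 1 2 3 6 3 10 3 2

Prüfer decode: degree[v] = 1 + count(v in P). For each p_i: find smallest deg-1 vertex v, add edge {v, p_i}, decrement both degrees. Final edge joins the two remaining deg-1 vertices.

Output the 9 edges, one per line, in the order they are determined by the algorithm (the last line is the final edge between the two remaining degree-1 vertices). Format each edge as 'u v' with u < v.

Initial degrees: {1:2, 2:3, 3:4, 4:1, 5:1, 6:2, 7:1, 8:1, 9:1, 10:2}
Step 1: smallest deg-1 vertex = 4, p_1 = 1. Add edge {1,4}. Now deg[4]=0, deg[1]=1.
Step 2: smallest deg-1 vertex = 1, p_2 = 2. Add edge {1,2}. Now deg[1]=0, deg[2]=2.
Step 3: smallest deg-1 vertex = 5, p_3 = 3. Add edge {3,5}. Now deg[5]=0, deg[3]=3.
Step 4: smallest deg-1 vertex = 7, p_4 = 6. Add edge {6,7}. Now deg[7]=0, deg[6]=1.
Step 5: smallest deg-1 vertex = 6, p_5 = 3. Add edge {3,6}. Now deg[6]=0, deg[3]=2.
Step 6: smallest deg-1 vertex = 8, p_6 = 10. Add edge {8,10}. Now deg[8]=0, deg[10]=1.
Step 7: smallest deg-1 vertex = 9, p_7 = 3. Add edge {3,9}. Now deg[9]=0, deg[3]=1.
Step 8: smallest deg-1 vertex = 3, p_8 = 2. Add edge {2,3}. Now deg[3]=0, deg[2]=1.
Final: two remaining deg-1 vertices are 2, 10. Add edge {2,10}.

Answer: 1 4
1 2
3 5
6 7
3 6
8 10
3 9
2 3
2 10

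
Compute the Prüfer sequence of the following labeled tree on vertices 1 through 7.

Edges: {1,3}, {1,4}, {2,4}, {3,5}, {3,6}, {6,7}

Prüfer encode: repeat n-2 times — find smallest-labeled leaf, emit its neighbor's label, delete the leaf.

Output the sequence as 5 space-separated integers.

Answer: 4 1 3 3 6

Derivation:
Step 1: leaves = {2,5,7}. Remove smallest leaf 2, emit neighbor 4.
Step 2: leaves = {4,5,7}. Remove smallest leaf 4, emit neighbor 1.
Step 3: leaves = {1,5,7}. Remove smallest leaf 1, emit neighbor 3.
Step 4: leaves = {5,7}. Remove smallest leaf 5, emit neighbor 3.
Step 5: leaves = {3,7}. Remove smallest leaf 3, emit neighbor 6.
Done: 2 vertices remain (6, 7). Sequence = [4 1 3 3 6]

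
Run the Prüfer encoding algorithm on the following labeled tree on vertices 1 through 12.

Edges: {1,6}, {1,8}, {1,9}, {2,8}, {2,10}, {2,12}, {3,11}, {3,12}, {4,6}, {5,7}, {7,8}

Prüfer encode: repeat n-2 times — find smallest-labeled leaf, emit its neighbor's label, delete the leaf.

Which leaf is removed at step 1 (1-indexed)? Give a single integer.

Step 1: current leaves = {4,5,9,10,11}. Remove leaf 4 (neighbor: 6).

Answer: 4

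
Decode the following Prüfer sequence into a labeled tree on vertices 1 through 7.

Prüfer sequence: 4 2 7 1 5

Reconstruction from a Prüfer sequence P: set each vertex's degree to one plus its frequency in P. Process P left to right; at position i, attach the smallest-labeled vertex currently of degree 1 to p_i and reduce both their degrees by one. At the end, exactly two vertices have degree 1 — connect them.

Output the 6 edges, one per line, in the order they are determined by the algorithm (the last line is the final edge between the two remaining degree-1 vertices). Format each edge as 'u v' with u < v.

Initial degrees: {1:2, 2:2, 3:1, 4:2, 5:2, 6:1, 7:2}
Step 1: smallest deg-1 vertex = 3, p_1 = 4. Add edge {3,4}. Now deg[3]=0, deg[4]=1.
Step 2: smallest deg-1 vertex = 4, p_2 = 2. Add edge {2,4}. Now deg[4]=0, deg[2]=1.
Step 3: smallest deg-1 vertex = 2, p_3 = 7. Add edge {2,7}. Now deg[2]=0, deg[7]=1.
Step 4: smallest deg-1 vertex = 6, p_4 = 1. Add edge {1,6}. Now deg[6]=0, deg[1]=1.
Step 5: smallest deg-1 vertex = 1, p_5 = 5. Add edge {1,5}. Now deg[1]=0, deg[5]=1.
Final: two remaining deg-1 vertices are 5, 7. Add edge {5,7}.

Answer: 3 4
2 4
2 7
1 6
1 5
5 7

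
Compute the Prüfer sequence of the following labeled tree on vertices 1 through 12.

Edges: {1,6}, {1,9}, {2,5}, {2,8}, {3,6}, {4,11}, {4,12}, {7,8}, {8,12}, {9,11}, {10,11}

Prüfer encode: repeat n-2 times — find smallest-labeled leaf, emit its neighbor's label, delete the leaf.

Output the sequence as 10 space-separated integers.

Step 1: leaves = {3,5,7,10}. Remove smallest leaf 3, emit neighbor 6.
Step 2: leaves = {5,6,7,10}. Remove smallest leaf 5, emit neighbor 2.
Step 3: leaves = {2,6,7,10}. Remove smallest leaf 2, emit neighbor 8.
Step 4: leaves = {6,7,10}. Remove smallest leaf 6, emit neighbor 1.
Step 5: leaves = {1,7,10}. Remove smallest leaf 1, emit neighbor 9.
Step 6: leaves = {7,9,10}. Remove smallest leaf 7, emit neighbor 8.
Step 7: leaves = {8,9,10}. Remove smallest leaf 8, emit neighbor 12.
Step 8: leaves = {9,10,12}. Remove smallest leaf 9, emit neighbor 11.
Step 9: leaves = {10,12}. Remove smallest leaf 10, emit neighbor 11.
Step 10: leaves = {11,12}. Remove smallest leaf 11, emit neighbor 4.
Done: 2 vertices remain (4, 12). Sequence = [6 2 8 1 9 8 12 11 11 4]

Answer: 6 2 8 1 9 8 12 11 11 4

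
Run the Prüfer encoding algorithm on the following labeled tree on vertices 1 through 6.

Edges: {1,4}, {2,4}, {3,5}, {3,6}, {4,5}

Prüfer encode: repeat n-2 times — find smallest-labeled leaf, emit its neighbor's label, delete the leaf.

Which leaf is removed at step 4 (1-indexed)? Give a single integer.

Answer: 5

Derivation:
Step 1: current leaves = {1,2,6}. Remove leaf 1 (neighbor: 4).
Step 2: current leaves = {2,6}. Remove leaf 2 (neighbor: 4).
Step 3: current leaves = {4,6}. Remove leaf 4 (neighbor: 5).
Step 4: current leaves = {5,6}. Remove leaf 5 (neighbor: 3).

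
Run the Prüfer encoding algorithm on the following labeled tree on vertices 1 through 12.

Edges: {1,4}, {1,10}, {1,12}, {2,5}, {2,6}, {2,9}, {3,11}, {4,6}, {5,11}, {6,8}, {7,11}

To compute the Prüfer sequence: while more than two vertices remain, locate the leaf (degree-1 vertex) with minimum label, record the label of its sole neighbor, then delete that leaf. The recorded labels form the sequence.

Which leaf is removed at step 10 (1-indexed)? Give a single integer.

Step 1: current leaves = {3,7,8,9,10,12}. Remove leaf 3 (neighbor: 11).
Step 2: current leaves = {7,8,9,10,12}. Remove leaf 7 (neighbor: 11).
Step 3: current leaves = {8,9,10,11,12}. Remove leaf 8 (neighbor: 6).
Step 4: current leaves = {9,10,11,12}. Remove leaf 9 (neighbor: 2).
Step 5: current leaves = {10,11,12}. Remove leaf 10 (neighbor: 1).
Step 6: current leaves = {11,12}. Remove leaf 11 (neighbor: 5).
Step 7: current leaves = {5,12}. Remove leaf 5 (neighbor: 2).
Step 8: current leaves = {2,12}. Remove leaf 2 (neighbor: 6).
Step 9: current leaves = {6,12}. Remove leaf 6 (neighbor: 4).
Step 10: current leaves = {4,12}. Remove leaf 4 (neighbor: 1).

Answer: 4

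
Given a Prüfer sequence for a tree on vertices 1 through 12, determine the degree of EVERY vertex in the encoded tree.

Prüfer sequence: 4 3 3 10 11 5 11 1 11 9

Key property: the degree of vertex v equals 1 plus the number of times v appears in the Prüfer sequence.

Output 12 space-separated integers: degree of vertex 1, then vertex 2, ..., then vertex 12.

Answer: 2 1 3 2 2 1 1 1 2 2 4 1

Derivation:
p_1 = 4: count[4] becomes 1
p_2 = 3: count[3] becomes 1
p_3 = 3: count[3] becomes 2
p_4 = 10: count[10] becomes 1
p_5 = 11: count[11] becomes 1
p_6 = 5: count[5] becomes 1
p_7 = 11: count[11] becomes 2
p_8 = 1: count[1] becomes 1
p_9 = 11: count[11] becomes 3
p_10 = 9: count[9] becomes 1
Degrees (1 + count): deg[1]=1+1=2, deg[2]=1+0=1, deg[3]=1+2=3, deg[4]=1+1=2, deg[5]=1+1=2, deg[6]=1+0=1, deg[7]=1+0=1, deg[8]=1+0=1, deg[9]=1+1=2, deg[10]=1+1=2, deg[11]=1+3=4, deg[12]=1+0=1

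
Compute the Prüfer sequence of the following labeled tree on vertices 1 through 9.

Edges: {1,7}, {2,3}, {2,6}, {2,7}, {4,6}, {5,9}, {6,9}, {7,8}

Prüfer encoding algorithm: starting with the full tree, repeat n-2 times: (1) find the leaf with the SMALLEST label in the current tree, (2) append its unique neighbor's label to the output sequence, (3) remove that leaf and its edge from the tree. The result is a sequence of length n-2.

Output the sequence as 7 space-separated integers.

Step 1: leaves = {1,3,4,5,8}. Remove smallest leaf 1, emit neighbor 7.
Step 2: leaves = {3,4,5,8}. Remove smallest leaf 3, emit neighbor 2.
Step 3: leaves = {4,5,8}. Remove smallest leaf 4, emit neighbor 6.
Step 4: leaves = {5,8}. Remove smallest leaf 5, emit neighbor 9.
Step 5: leaves = {8,9}. Remove smallest leaf 8, emit neighbor 7.
Step 6: leaves = {7,9}. Remove smallest leaf 7, emit neighbor 2.
Step 7: leaves = {2,9}. Remove smallest leaf 2, emit neighbor 6.
Done: 2 vertices remain (6, 9). Sequence = [7 2 6 9 7 2 6]

Answer: 7 2 6 9 7 2 6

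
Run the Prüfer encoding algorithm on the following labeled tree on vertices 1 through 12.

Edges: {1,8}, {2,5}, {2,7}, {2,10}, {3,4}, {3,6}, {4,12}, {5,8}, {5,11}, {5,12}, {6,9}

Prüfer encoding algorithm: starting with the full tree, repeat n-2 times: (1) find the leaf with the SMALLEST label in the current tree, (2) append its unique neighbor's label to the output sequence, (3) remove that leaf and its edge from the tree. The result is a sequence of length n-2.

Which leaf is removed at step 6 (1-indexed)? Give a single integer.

Step 1: current leaves = {1,7,9,10,11}. Remove leaf 1 (neighbor: 8).
Step 2: current leaves = {7,8,9,10,11}. Remove leaf 7 (neighbor: 2).
Step 3: current leaves = {8,9,10,11}. Remove leaf 8 (neighbor: 5).
Step 4: current leaves = {9,10,11}. Remove leaf 9 (neighbor: 6).
Step 5: current leaves = {6,10,11}. Remove leaf 6 (neighbor: 3).
Step 6: current leaves = {3,10,11}. Remove leaf 3 (neighbor: 4).

Answer: 3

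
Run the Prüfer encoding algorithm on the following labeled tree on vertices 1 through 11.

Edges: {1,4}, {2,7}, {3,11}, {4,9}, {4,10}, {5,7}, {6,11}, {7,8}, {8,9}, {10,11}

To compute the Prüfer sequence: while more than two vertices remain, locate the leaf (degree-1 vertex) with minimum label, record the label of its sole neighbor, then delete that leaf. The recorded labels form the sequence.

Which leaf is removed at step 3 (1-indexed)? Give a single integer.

Step 1: current leaves = {1,2,3,5,6}. Remove leaf 1 (neighbor: 4).
Step 2: current leaves = {2,3,5,6}. Remove leaf 2 (neighbor: 7).
Step 3: current leaves = {3,5,6}. Remove leaf 3 (neighbor: 11).

Answer: 3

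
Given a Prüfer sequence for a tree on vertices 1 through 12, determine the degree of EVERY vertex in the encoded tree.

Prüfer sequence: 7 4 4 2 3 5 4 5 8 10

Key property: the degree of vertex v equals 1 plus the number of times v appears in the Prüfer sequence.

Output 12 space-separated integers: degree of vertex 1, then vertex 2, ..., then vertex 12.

Answer: 1 2 2 4 3 1 2 2 1 2 1 1

Derivation:
p_1 = 7: count[7] becomes 1
p_2 = 4: count[4] becomes 1
p_3 = 4: count[4] becomes 2
p_4 = 2: count[2] becomes 1
p_5 = 3: count[3] becomes 1
p_6 = 5: count[5] becomes 1
p_7 = 4: count[4] becomes 3
p_8 = 5: count[5] becomes 2
p_9 = 8: count[8] becomes 1
p_10 = 10: count[10] becomes 1
Degrees (1 + count): deg[1]=1+0=1, deg[2]=1+1=2, deg[3]=1+1=2, deg[4]=1+3=4, deg[5]=1+2=3, deg[6]=1+0=1, deg[7]=1+1=2, deg[8]=1+1=2, deg[9]=1+0=1, deg[10]=1+1=2, deg[11]=1+0=1, deg[12]=1+0=1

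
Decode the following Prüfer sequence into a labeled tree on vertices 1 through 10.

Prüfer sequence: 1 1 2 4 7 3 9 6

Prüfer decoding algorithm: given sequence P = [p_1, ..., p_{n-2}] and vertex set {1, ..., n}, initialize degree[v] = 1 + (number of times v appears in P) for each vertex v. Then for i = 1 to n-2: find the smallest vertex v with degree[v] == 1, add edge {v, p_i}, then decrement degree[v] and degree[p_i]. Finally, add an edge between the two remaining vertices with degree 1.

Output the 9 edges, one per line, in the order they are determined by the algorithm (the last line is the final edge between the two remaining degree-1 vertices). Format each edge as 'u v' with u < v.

Initial degrees: {1:3, 2:2, 3:2, 4:2, 5:1, 6:2, 7:2, 8:1, 9:2, 10:1}
Step 1: smallest deg-1 vertex = 5, p_1 = 1. Add edge {1,5}. Now deg[5]=0, deg[1]=2.
Step 2: smallest deg-1 vertex = 8, p_2 = 1. Add edge {1,8}. Now deg[8]=0, deg[1]=1.
Step 3: smallest deg-1 vertex = 1, p_3 = 2. Add edge {1,2}. Now deg[1]=0, deg[2]=1.
Step 4: smallest deg-1 vertex = 2, p_4 = 4. Add edge {2,4}. Now deg[2]=0, deg[4]=1.
Step 5: smallest deg-1 vertex = 4, p_5 = 7. Add edge {4,7}. Now deg[4]=0, deg[7]=1.
Step 6: smallest deg-1 vertex = 7, p_6 = 3. Add edge {3,7}. Now deg[7]=0, deg[3]=1.
Step 7: smallest deg-1 vertex = 3, p_7 = 9. Add edge {3,9}. Now deg[3]=0, deg[9]=1.
Step 8: smallest deg-1 vertex = 9, p_8 = 6. Add edge {6,9}. Now deg[9]=0, deg[6]=1.
Final: two remaining deg-1 vertices are 6, 10. Add edge {6,10}.

Answer: 1 5
1 8
1 2
2 4
4 7
3 7
3 9
6 9
6 10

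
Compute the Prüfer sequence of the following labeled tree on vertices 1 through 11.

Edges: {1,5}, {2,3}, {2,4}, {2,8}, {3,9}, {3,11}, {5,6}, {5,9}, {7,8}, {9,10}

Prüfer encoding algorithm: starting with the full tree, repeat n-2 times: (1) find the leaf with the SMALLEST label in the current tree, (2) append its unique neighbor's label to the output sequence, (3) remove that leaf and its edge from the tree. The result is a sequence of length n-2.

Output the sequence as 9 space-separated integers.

Step 1: leaves = {1,4,6,7,10,11}. Remove smallest leaf 1, emit neighbor 5.
Step 2: leaves = {4,6,7,10,11}. Remove smallest leaf 4, emit neighbor 2.
Step 3: leaves = {6,7,10,11}. Remove smallest leaf 6, emit neighbor 5.
Step 4: leaves = {5,7,10,11}. Remove smallest leaf 5, emit neighbor 9.
Step 5: leaves = {7,10,11}. Remove smallest leaf 7, emit neighbor 8.
Step 6: leaves = {8,10,11}. Remove smallest leaf 8, emit neighbor 2.
Step 7: leaves = {2,10,11}. Remove smallest leaf 2, emit neighbor 3.
Step 8: leaves = {10,11}. Remove smallest leaf 10, emit neighbor 9.
Step 9: leaves = {9,11}. Remove smallest leaf 9, emit neighbor 3.
Done: 2 vertices remain (3, 11). Sequence = [5 2 5 9 8 2 3 9 3]

Answer: 5 2 5 9 8 2 3 9 3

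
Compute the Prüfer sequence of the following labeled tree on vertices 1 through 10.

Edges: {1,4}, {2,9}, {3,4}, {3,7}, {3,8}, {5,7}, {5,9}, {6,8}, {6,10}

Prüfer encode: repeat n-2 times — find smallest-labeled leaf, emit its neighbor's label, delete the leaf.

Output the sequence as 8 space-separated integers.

Step 1: leaves = {1,2,10}. Remove smallest leaf 1, emit neighbor 4.
Step 2: leaves = {2,4,10}. Remove smallest leaf 2, emit neighbor 9.
Step 3: leaves = {4,9,10}. Remove smallest leaf 4, emit neighbor 3.
Step 4: leaves = {9,10}. Remove smallest leaf 9, emit neighbor 5.
Step 5: leaves = {5,10}. Remove smallest leaf 5, emit neighbor 7.
Step 6: leaves = {7,10}. Remove smallest leaf 7, emit neighbor 3.
Step 7: leaves = {3,10}. Remove smallest leaf 3, emit neighbor 8.
Step 8: leaves = {8,10}. Remove smallest leaf 8, emit neighbor 6.
Done: 2 vertices remain (6, 10). Sequence = [4 9 3 5 7 3 8 6]

Answer: 4 9 3 5 7 3 8 6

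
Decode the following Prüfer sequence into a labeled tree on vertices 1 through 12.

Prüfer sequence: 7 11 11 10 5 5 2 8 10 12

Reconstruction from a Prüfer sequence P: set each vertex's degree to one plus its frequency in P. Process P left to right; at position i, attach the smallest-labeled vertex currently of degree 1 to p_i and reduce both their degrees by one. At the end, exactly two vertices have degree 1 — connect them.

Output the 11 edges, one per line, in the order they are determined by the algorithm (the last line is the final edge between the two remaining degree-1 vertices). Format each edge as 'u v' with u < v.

Initial degrees: {1:1, 2:2, 3:1, 4:1, 5:3, 6:1, 7:2, 8:2, 9:1, 10:3, 11:3, 12:2}
Step 1: smallest deg-1 vertex = 1, p_1 = 7. Add edge {1,7}. Now deg[1]=0, deg[7]=1.
Step 2: smallest deg-1 vertex = 3, p_2 = 11. Add edge {3,11}. Now deg[3]=0, deg[11]=2.
Step 3: smallest deg-1 vertex = 4, p_3 = 11. Add edge {4,11}. Now deg[4]=0, deg[11]=1.
Step 4: smallest deg-1 vertex = 6, p_4 = 10. Add edge {6,10}. Now deg[6]=0, deg[10]=2.
Step 5: smallest deg-1 vertex = 7, p_5 = 5. Add edge {5,7}. Now deg[7]=0, deg[5]=2.
Step 6: smallest deg-1 vertex = 9, p_6 = 5. Add edge {5,9}. Now deg[9]=0, deg[5]=1.
Step 7: smallest deg-1 vertex = 5, p_7 = 2. Add edge {2,5}. Now deg[5]=0, deg[2]=1.
Step 8: smallest deg-1 vertex = 2, p_8 = 8. Add edge {2,8}. Now deg[2]=0, deg[8]=1.
Step 9: smallest deg-1 vertex = 8, p_9 = 10. Add edge {8,10}. Now deg[8]=0, deg[10]=1.
Step 10: smallest deg-1 vertex = 10, p_10 = 12. Add edge {10,12}. Now deg[10]=0, deg[12]=1.
Final: two remaining deg-1 vertices are 11, 12. Add edge {11,12}.

Answer: 1 7
3 11
4 11
6 10
5 7
5 9
2 5
2 8
8 10
10 12
11 12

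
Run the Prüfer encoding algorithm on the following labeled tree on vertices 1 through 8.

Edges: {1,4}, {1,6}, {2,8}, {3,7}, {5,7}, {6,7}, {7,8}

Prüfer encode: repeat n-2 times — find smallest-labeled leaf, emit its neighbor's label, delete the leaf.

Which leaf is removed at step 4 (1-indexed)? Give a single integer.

Step 1: current leaves = {2,3,4,5}. Remove leaf 2 (neighbor: 8).
Step 2: current leaves = {3,4,5,8}. Remove leaf 3 (neighbor: 7).
Step 3: current leaves = {4,5,8}. Remove leaf 4 (neighbor: 1).
Step 4: current leaves = {1,5,8}. Remove leaf 1 (neighbor: 6).

Answer: 1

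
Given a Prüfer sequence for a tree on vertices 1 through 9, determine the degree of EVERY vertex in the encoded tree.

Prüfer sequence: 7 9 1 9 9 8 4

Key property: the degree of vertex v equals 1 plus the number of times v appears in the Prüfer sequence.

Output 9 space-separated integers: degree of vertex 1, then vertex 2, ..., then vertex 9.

Answer: 2 1 1 2 1 1 2 2 4

Derivation:
p_1 = 7: count[7] becomes 1
p_2 = 9: count[9] becomes 1
p_3 = 1: count[1] becomes 1
p_4 = 9: count[9] becomes 2
p_5 = 9: count[9] becomes 3
p_6 = 8: count[8] becomes 1
p_7 = 4: count[4] becomes 1
Degrees (1 + count): deg[1]=1+1=2, deg[2]=1+0=1, deg[3]=1+0=1, deg[4]=1+1=2, deg[5]=1+0=1, deg[6]=1+0=1, deg[7]=1+1=2, deg[8]=1+1=2, deg[9]=1+3=4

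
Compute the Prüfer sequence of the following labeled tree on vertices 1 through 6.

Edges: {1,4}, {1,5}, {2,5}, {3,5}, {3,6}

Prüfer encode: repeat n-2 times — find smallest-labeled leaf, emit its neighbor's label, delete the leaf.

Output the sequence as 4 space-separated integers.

Step 1: leaves = {2,4,6}. Remove smallest leaf 2, emit neighbor 5.
Step 2: leaves = {4,6}. Remove smallest leaf 4, emit neighbor 1.
Step 3: leaves = {1,6}. Remove smallest leaf 1, emit neighbor 5.
Step 4: leaves = {5,6}. Remove smallest leaf 5, emit neighbor 3.
Done: 2 vertices remain (3, 6). Sequence = [5 1 5 3]

Answer: 5 1 5 3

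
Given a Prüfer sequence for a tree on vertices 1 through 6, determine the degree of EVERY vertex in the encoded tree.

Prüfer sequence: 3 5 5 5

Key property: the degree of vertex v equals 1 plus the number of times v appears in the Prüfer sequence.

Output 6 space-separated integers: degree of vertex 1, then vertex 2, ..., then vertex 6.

p_1 = 3: count[3] becomes 1
p_2 = 5: count[5] becomes 1
p_3 = 5: count[5] becomes 2
p_4 = 5: count[5] becomes 3
Degrees (1 + count): deg[1]=1+0=1, deg[2]=1+0=1, deg[3]=1+1=2, deg[4]=1+0=1, deg[5]=1+3=4, deg[6]=1+0=1

Answer: 1 1 2 1 4 1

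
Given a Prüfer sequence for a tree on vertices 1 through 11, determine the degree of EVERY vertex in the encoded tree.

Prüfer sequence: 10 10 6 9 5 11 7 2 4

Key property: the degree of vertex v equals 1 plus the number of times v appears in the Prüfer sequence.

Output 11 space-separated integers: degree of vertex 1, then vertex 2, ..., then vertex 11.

Answer: 1 2 1 2 2 2 2 1 2 3 2

Derivation:
p_1 = 10: count[10] becomes 1
p_2 = 10: count[10] becomes 2
p_3 = 6: count[6] becomes 1
p_4 = 9: count[9] becomes 1
p_5 = 5: count[5] becomes 1
p_6 = 11: count[11] becomes 1
p_7 = 7: count[7] becomes 1
p_8 = 2: count[2] becomes 1
p_9 = 4: count[4] becomes 1
Degrees (1 + count): deg[1]=1+0=1, deg[2]=1+1=2, deg[3]=1+0=1, deg[4]=1+1=2, deg[5]=1+1=2, deg[6]=1+1=2, deg[7]=1+1=2, deg[8]=1+0=1, deg[9]=1+1=2, deg[10]=1+2=3, deg[11]=1+1=2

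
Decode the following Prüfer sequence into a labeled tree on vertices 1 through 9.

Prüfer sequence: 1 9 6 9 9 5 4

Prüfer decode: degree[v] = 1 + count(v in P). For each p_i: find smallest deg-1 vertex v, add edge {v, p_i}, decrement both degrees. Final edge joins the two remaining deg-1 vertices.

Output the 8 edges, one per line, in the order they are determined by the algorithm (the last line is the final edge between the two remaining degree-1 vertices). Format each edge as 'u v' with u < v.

Initial degrees: {1:2, 2:1, 3:1, 4:2, 5:2, 6:2, 7:1, 8:1, 9:4}
Step 1: smallest deg-1 vertex = 2, p_1 = 1. Add edge {1,2}. Now deg[2]=0, deg[1]=1.
Step 2: smallest deg-1 vertex = 1, p_2 = 9. Add edge {1,9}. Now deg[1]=0, deg[9]=3.
Step 3: smallest deg-1 vertex = 3, p_3 = 6. Add edge {3,6}. Now deg[3]=0, deg[6]=1.
Step 4: smallest deg-1 vertex = 6, p_4 = 9. Add edge {6,9}. Now deg[6]=0, deg[9]=2.
Step 5: smallest deg-1 vertex = 7, p_5 = 9. Add edge {7,9}. Now deg[7]=0, deg[9]=1.
Step 6: smallest deg-1 vertex = 8, p_6 = 5. Add edge {5,8}. Now deg[8]=0, deg[5]=1.
Step 7: smallest deg-1 vertex = 5, p_7 = 4. Add edge {4,5}. Now deg[5]=0, deg[4]=1.
Final: two remaining deg-1 vertices are 4, 9. Add edge {4,9}.

Answer: 1 2
1 9
3 6
6 9
7 9
5 8
4 5
4 9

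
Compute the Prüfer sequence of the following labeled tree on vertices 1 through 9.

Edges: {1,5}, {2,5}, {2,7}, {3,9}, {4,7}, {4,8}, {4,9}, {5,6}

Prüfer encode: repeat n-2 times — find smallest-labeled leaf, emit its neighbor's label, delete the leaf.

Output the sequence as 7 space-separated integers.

Step 1: leaves = {1,3,6,8}. Remove smallest leaf 1, emit neighbor 5.
Step 2: leaves = {3,6,8}. Remove smallest leaf 3, emit neighbor 9.
Step 3: leaves = {6,8,9}. Remove smallest leaf 6, emit neighbor 5.
Step 4: leaves = {5,8,9}. Remove smallest leaf 5, emit neighbor 2.
Step 5: leaves = {2,8,9}. Remove smallest leaf 2, emit neighbor 7.
Step 6: leaves = {7,8,9}. Remove smallest leaf 7, emit neighbor 4.
Step 7: leaves = {8,9}. Remove smallest leaf 8, emit neighbor 4.
Done: 2 vertices remain (4, 9). Sequence = [5 9 5 2 7 4 4]

Answer: 5 9 5 2 7 4 4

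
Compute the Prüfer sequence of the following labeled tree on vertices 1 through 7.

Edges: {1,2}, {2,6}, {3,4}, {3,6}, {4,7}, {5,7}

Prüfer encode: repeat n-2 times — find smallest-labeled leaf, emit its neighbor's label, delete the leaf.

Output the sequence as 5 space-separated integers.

Answer: 2 6 7 3 4

Derivation:
Step 1: leaves = {1,5}. Remove smallest leaf 1, emit neighbor 2.
Step 2: leaves = {2,5}. Remove smallest leaf 2, emit neighbor 6.
Step 3: leaves = {5,6}. Remove smallest leaf 5, emit neighbor 7.
Step 4: leaves = {6,7}. Remove smallest leaf 6, emit neighbor 3.
Step 5: leaves = {3,7}. Remove smallest leaf 3, emit neighbor 4.
Done: 2 vertices remain (4, 7). Sequence = [2 6 7 3 4]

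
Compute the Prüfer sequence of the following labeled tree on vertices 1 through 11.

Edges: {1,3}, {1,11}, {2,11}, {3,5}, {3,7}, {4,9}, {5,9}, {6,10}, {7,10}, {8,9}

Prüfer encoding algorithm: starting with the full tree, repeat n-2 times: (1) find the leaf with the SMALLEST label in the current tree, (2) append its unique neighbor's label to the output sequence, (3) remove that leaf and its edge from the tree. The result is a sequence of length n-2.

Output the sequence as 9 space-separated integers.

Answer: 11 9 10 9 5 3 7 3 1

Derivation:
Step 1: leaves = {2,4,6,8}. Remove smallest leaf 2, emit neighbor 11.
Step 2: leaves = {4,6,8,11}. Remove smallest leaf 4, emit neighbor 9.
Step 3: leaves = {6,8,11}. Remove smallest leaf 6, emit neighbor 10.
Step 4: leaves = {8,10,11}. Remove smallest leaf 8, emit neighbor 9.
Step 5: leaves = {9,10,11}. Remove smallest leaf 9, emit neighbor 5.
Step 6: leaves = {5,10,11}. Remove smallest leaf 5, emit neighbor 3.
Step 7: leaves = {10,11}. Remove smallest leaf 10, emit neighbor 7.
Step 8: leaves = {7,11}. Remove smallest leaf 7, emit neighbor 3.
Step 9: leaves = {3,11}. Remove smallest leaf 3, emit neighbor 1.
Done: 2 vertices remain (1, 11). Sequence = [11 9 10 9 5 3 7 3 1]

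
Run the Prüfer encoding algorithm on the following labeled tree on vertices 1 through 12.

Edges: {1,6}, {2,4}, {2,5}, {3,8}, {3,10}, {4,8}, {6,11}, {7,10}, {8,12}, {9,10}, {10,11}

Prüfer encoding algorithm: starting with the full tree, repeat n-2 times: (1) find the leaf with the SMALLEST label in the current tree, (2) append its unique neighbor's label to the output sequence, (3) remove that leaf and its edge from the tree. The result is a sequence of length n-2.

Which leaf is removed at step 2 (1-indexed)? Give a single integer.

Answer: 5

Derivation:
Step 1: current leaves = {1,5,7,9,12}. Remove leaf 1 (neighbor: 6).
Step 2: current leaves = {5,6,7,9,12}. Remove leaf 5 (neighbor: 2).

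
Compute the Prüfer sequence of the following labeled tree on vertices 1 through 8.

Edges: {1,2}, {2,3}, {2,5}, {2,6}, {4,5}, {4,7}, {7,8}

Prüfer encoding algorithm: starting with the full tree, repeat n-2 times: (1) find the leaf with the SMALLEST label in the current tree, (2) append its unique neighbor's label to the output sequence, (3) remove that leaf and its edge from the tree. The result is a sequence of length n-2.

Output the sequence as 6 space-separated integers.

Answer: 2 2 2 5 4 7

Derivation:
Step 1: leaves = {1,3,6,8}. Remove smallest leaf 1, emit neighbor 2.
Step 2: leaves = {3,6,8}. Remove smallest leaf 3, emit neighbor 2.
Step 3: leaves = {6,8}. Remove smallest leaf 6, emit neighbor 2.
Step 4: leaves = {2,8}. Remove smallest leaf 2, emit neighbor 5.
Step 5: leaves = {5,8}. Remove smallest leaf 5, emit neighbor 4.
Step 6: leaves = {4,8}. Remove smallest leaf 4, emit neighbor 7.
Done: 2 vertices remain (7, 8). Sequence = [2 2 2 5 4 7]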